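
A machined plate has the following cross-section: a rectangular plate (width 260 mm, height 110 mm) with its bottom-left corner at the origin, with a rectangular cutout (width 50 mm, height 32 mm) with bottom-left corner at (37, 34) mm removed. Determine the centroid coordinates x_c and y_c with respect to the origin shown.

plate: A = 260 × 110 = 28600.00, centroid at (130.00, 55.00).
hole: A = −(50 × 32) = -1600.00, centroid at (62.00, 50.00).
ΣA = 27000.00 mm²
ΣAx_c = (28600.00)(130.00) + (-1600.00)(62.00) = 3618800.00 mm³
ΣAy_c = (28600.00)(55.00) + (-1600.00)(50.00) = 1493000.00 mm³
x_c = 3618800.00 / 27000.00 = 134.03 mm
y_c = 1493000.00 / 27000.00 = 55.30 mm

x_c = 134.03 mm, y_c = 55.30 mm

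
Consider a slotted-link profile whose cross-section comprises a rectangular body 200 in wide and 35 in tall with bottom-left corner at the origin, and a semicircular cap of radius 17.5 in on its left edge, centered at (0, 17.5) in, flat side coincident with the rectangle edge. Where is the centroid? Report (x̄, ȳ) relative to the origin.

Part | A | x̄ᵢ | ȳᵢ | A·x̄ᵢ | A·ȳᵢ
rectangular body | 7000.00 | 100.00 | 17.50 | 700000.00 | 122500.00
semicircular end | 481.06 | -7.43 | 17.50 | -3572.92 | 8418.49
Σ | 7481.06 |  |  | 696427.08 | 130918.49
x̄ = 696427.08 / 7481.06 = 93.09 in
ȳ = 130918.49 / 7481.06 = 17.50 in

x̄ = 93.09 in, ȳ = 17.50 in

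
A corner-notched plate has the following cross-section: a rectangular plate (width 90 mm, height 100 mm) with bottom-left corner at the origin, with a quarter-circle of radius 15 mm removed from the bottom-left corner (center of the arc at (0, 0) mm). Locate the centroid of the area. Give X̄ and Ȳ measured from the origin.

X̄ = 45.77 mm, Ȳ = 50.87 mm

plate: A = 90 × 100 = 9000.00, centroid at (45.00, 50.00).
removed quarter-circle: A = −¼π·15² = -176.71, centroid at (6.37, 6.37).
ΣA = 8823.29 mm²
ΣAX̄ = (9000.00)(45.00) + (-176.71)(6.37) = 403875.00 mm³
ΣAȲ = (9000.00)(50.00) + (-176.71)(6.37) = 448875.00 mm³
X̄ = 403875.00 / 8823.29 = 45.77 mm
Ȳ = 448875.00 / 8823.29 = 50.87 mm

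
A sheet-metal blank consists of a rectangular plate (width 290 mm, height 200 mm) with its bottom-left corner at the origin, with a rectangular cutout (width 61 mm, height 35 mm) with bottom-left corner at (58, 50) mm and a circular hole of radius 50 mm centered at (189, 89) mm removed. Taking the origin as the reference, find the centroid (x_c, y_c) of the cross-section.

plate: A = 290 × 200 = 58000.00, centroid at (145.00, 100.00).
hole 1: A = −(61 × 35) = -2135.00, centroid at (88.50, 67.50).
hole 2: A = −π·50² = -7853.98, centroid at (189.00, 89.00).
ΣA = 48011.02 mm²
ΣAx_c = (58000.00)(145.00) + (-2135.00)(88.50) + (-7853.98)(189.00) = 6736649.97 mm³
ΣAy_c = (58000.00)(100.00) + (-2135.00)(67.50) + (-7853.98)(89.00) = 4956883.13 mm³
x_c = 6736649.97 / 48011.02 = 140.31 mm
y_c = 4956883.13 / 48011.02 = 103.24 mm

x_c = 140.31 mm, y_c = 103.24 mm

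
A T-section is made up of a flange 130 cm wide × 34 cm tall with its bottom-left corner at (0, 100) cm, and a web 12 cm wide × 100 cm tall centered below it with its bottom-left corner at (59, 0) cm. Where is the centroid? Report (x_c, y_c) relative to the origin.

x_c = 65.00 cm, y_c = 102.69 cm

web: A = 12 × 100 = 1200.00, centroid at (65.00, 50.00).
flange: A = 130 × 34 = 4420.00, centroid at (65.00, 117.00).
ΣA = 5620.00 cm²
ΣAx_c = (1200.00)(65.00) + (4420.00)(65.00) = 365300.00 cm³
ΣAy_c = (1200.00)(50.00) + (4420.00)(117.00) = 577140.00 cm³
x_c = 365300.00 / 5620.00 = 65.00 cm
y_c = 577140.00 / 5620.00 = 102.69 cm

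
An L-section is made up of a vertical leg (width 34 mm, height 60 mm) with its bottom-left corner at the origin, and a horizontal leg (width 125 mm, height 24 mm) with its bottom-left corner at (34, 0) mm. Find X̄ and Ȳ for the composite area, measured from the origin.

X̄ = 64.32 mm, Ȳ = 19.29 mm

Part | A | x̄ᵢ | ȳᵢ | A·x̄ᵢ | A·ȳᵢ
vertical leg | 2040.00 | 17.00 | 30.00 | 34680.00 | 61200.00
horizontal leg | 3000.00 | 96.50 | 12.00 | 289500.00 | 36000.00
Σ | 5040.00 |  |  | 324180.00 | 97200.00
X̄ = 324180.00 / 5040.00 = 64.32 mm
Ȳ = 97200.00 / 5040.00 = 19.29 mm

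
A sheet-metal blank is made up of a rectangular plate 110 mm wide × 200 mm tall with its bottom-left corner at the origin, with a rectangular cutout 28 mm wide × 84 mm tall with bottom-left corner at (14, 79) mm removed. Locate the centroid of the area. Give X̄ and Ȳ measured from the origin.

plate: A = 110 × 200 = 22000.00, centroid at (55.00, 100.00).
hole: A = −(28 × 84) = -2352.00, centroid at (28.00, 121.00).
ΣA = 19648.00 mm²
ΣAX̄ = (22000.00)(55.00) + (-2352.00)(28.00) = 1144144.00 mm³
ΣAȲ = (22000.00)(100.00) + (-2352.00)(121.00) = 1915408.00 mm³
X̄ = 1144144.00 / 19648.00 = 58.23 mm
Ȳ = 1915408.00 / 19648.00 = 97.49 mm

X̄ = 58.23 mm, Ȳ = 97.49 mm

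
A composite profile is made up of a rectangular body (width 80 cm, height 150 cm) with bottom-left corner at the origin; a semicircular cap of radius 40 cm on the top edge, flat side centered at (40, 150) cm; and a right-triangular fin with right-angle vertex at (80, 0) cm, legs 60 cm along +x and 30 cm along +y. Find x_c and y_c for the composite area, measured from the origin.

Part | A | x̄ᵢ | ȳᵢ | A·x̄ᵢ | A·ȳᵢ
rectangular body | 12000.00 | 40.00 | 75.00 | 480000.00 | 900000.00
semicircular top | 2513.27 | 40.00 | 166.98 | 100530.96 | 419657.79
triangular fin | 900.00 | 100.00 | 10.00 | 90000.00 | 9000.00
Σ | 15413.27 |  |  | 670530.96 | 1328657.79
x_c = 670530.96 / 15413.27 = 43.50 cm
y_c = 1328657.79 / 15413.27 = 86.20 cm

x_c = 43.50 cm, y_c = 86.20 cm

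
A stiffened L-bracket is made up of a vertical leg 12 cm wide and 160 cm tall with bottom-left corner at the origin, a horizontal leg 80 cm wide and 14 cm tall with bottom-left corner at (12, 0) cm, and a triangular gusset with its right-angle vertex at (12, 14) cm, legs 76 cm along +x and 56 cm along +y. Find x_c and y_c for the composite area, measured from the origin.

vertical leg: A = 12 × 160 = 1920.00, centroid at (6.00, 80.00).
horizontal leg: A = 80 × 14 = 1120.00, centroid at (52.00, 7.00).
gusset: A = ½·76·56 = 2128.00, centroid at (37.33, 32.67).
ΣA = 5168.00 cm²
ΣAx_c = (1920.00)(6.00) + (1120.00)(52.00) + (2128.00)(37.33) = 149205.33 cm³
ΣAy_c = (1920.00)(80.00) + (1120.00)(7.00) + (2128.00)(32.67) = 230954.67 cm³
x_c = 149205.33 / 5168.00 = 28.87 cm
y_c = 230954.67 / 5168.00 = 44.69 cm

x_c = 28.87 cm, y_c = 44.69 cm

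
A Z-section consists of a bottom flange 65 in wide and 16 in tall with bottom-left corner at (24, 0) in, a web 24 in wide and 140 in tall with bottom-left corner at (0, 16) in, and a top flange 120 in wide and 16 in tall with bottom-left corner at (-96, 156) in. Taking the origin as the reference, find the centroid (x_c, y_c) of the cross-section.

x_c = 4.74 in, y_c = 96.86 in

bottom flange: A = 65 × 16 = 1040.00, centroid at (56.50, 8.00).
web: A = 24 × 140 = 3360.00, centroid at (12.00, 86.00).
top flange: A = 120 × 16 = 1920.00, centroid at (-36.00, 164.00).
ΣA = 6320.00 in²
ΣAx_c = (1040.00)(56.50) + (3360.00)(12.00) + (1920.00)(-36.00) = 29960.00 in³
ΣAy_c = (1040.00)(8.00) + (3360.00)(86.00) + (1920.00)(164.00) = 612160.00 in³
x_c = 29960.00 / 6320.00 = 4.74 in
y_c = 612160.00 / 6320.00 = 96.86 in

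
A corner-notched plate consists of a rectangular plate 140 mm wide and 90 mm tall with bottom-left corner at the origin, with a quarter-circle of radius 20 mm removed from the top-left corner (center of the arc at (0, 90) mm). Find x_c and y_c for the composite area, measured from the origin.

plate: A = 140 × 90 = 12600.00, centroid at (70.00, 45.00).
removed quarter-circle: A = −¼π·20² = -314.16, centroid at (8.49, 81.51).
ΣA = 12285.84 mm², ΣAx_c = 879333.33 mm³, ΣAy_c = 541392.33 mm³.
x_c = 879333.33/12285.84 = 71.57 mm; y_c = 541392.33/12285.84 = 44.07 mm.

x_c = 71.57 mm, y_c = 44.07 mm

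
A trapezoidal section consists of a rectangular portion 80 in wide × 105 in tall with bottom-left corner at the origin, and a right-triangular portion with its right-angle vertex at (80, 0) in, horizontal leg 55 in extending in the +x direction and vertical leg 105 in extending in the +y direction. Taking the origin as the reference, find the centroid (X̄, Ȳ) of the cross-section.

X̄ = 54.92 in, Ȳ = 48.02 in

Part | A | x̄ᵢ | ȳᵢ | A·x̄ᵢ | A·ȳᵢ
rectangular portion | 8400.00 | 40.00 | 52.50 | 336000.00 | 441000.00
triangular portion | 2887.50 | 98.33 | 35.00 | 283937.50 | 101062.50
Σ | 11287.50 |  |  | 619937.50 | 542062.50
X̄ = 619937.50 / 11287.50 = 54.92 in
Ȳ = 542062.50 / 11287.50 = 48.02 in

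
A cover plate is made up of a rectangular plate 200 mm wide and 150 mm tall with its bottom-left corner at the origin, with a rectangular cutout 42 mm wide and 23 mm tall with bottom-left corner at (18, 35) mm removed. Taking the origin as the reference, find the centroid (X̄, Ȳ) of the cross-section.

plate: A = 200 × 150 = 30000.00, centroid at (100.00, 75.00).
hole: A = −(42 × 23) = -966.00, centroid at (39.00, 46.50).
ΣA = 29034.00 mm², ΣAX̄ = 2962326.00 mm³, ΣAȲ = 2205081.00 mm³.
X̄ = 2962326.00/29034.00 = 102.03 mm; Ȳ = 2205081.00/29034.00 = 75.95 mm.

X̄ = 102.03 mm, Ȳ = 75.95 mm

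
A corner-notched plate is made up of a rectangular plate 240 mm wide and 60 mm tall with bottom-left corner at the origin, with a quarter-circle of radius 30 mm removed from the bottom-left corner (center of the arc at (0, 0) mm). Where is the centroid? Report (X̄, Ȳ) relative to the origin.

X̄ = 125.54 mm, Ȳ = 30.89 mm

plate: A = 240 × 60 = 14400.00, centroid at (120.00, 30.00).
removed quarter-circle: A = −¼π·30² = -706.86, centroid at (12.73, 12.73).
ΣA = 13693.14 mm², ΣAX̄ = 1719000.00 mm³, ΣAȲ = 423000.00 mm³.
X̄ = 1719000.00/13693.14 = 125.54 mm; Ȳ = 423000.00/13693.14 = 30.89 mm.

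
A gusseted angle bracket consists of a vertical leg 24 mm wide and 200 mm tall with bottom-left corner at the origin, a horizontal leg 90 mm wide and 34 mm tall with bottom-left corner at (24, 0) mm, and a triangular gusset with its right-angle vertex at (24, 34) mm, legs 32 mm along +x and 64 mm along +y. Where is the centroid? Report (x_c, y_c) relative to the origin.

x_c = 34.25 mm, y_c = 66.26 mm

vertical leg: A = 24 × 200 = 4800.00, centroid at (12.00, 100.00).
horizontal leg: A = 90 × 34 = 3060.00, centroid at (69.00, 17.00).
gusset: A = ½·32·64 = 1024.00, centroid at (34.67, 55.33).
ΣA = 8884.00 mm², ΣAx_c = 304238.67 mm³, ΣAy_c = 588681.33 mm³.
x_c = 304238.67/8884.00 = 34.25 mm; y_c = 588681.33/8884.00 = 66.26 mm.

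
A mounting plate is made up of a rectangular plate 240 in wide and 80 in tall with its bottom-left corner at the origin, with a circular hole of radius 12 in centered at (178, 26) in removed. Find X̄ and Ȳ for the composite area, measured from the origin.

X̄ = 118.60 in, Ȳ = 40.34 in

Part | A | x̄ᵢ | ȳᵢ | A·x̄ᵢ | A·ȳᵢ
plate | 19200.00 | 120.00 | 40.00 | 2304000.00 | 768000.00
hole | -452.39 | 178.00 | 26.00 | -80525.30 | -11762.12
Σ | 18747.61 |  |  | 2223474.70 | 756237.88
X̄ = 2223474.70 / 18747.61 = 118.60 in
Ȳ = 756237.88 / 18747.61 = 40.34 in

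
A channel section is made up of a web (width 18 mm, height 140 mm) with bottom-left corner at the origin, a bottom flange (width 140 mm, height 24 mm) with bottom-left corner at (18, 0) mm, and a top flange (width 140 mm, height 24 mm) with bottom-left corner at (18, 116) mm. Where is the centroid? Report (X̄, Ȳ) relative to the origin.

X̄ = 66.45 mm, Ȳ = 70.00 mm

web: A = 18 × 140 = 2520.00, centroid at (9.00, 70.00).
bottom flange: A = 140 × 24 = 3360.00, centroid at (88.00, 12.00).
top flange: A = 140 × 24 = 3360.00, centroid at (88.00, 128.00).
ΣA = 9240.00 mm²
ΣAX̄ = (2520.00)(9.00) + (3360.00)(88.00) + (3360.00)(88.00) = 614040.00 mm³
ΣAȲ = (2520.00)(70.00) + (3360.00)(12.00) + (3360.00)(128.00) = 646800.00 mm³
X̄ = 614040.00 / 9240.00 = 66.45 mm
Ȳ = 646800.00 / 9240.00 = 70.00 mm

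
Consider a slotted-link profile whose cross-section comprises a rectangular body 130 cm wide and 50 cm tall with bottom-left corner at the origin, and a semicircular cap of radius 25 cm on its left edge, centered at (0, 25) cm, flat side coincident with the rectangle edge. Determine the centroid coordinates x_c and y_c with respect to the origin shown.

rectangular body: A = 130 × 50 = 6500.00, centroid at (65.00, 25.00).
semicircular end: A = ½π·25² = 981.75, centroid at (-10.61, 25.00).
ΣA = 7481.75 cm²
ΣAx_c = (6500.00)(65.00) + (981.75)(-10.61) = 412083.33 cm³
ΣAy_c = (6500.00)(25.00) + (981.75)(25.00) = 187043.69 cm³
x_c = 412083.33 / 7481.75 = 55.08 cm
y_c = 187043.69 / 7481.75 = 25.00 cm

x_c = 55.08 cm, y_c = 25.00 cm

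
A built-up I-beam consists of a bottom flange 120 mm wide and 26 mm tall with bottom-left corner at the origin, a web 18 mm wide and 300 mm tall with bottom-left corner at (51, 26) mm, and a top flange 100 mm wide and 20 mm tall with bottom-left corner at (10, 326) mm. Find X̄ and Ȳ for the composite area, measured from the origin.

X̄ = 60.00 mm, Ȳ = 158.08 mm

bottom flange: A = 120 × 26 = 3120.00, centroid at (60.00, 13.00).
web: A = 18 × 300 = 5400.00, centroid at (60.00, 176.00).
top flange: A = 100 × 20 = 2000.00, centroid at (60.00, 336.00).
ΣA = 10520.00 mm²
ΣAX̄ = (3120.00)(60.00) + (5400.00)(60.00) + (2000.00)(60.00) = 631200.00 mm³
ΣAȲ = (3120.00)(13.00) + (5400.00)(176.00) + (2000.00)(336.00) = 1662960.00 mm³
X̄ = 631200.00 / 10520.00 = 60.00 mm
Ȳ = 1662960.00 / 10520.00 = 158.08 mm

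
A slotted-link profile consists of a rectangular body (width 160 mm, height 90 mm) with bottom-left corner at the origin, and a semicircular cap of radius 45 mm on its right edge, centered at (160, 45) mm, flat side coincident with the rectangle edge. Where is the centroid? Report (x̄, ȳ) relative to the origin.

rectangular body: A = 160 × 90 = 14400.00, centroid at (80.00, 45.00).
semicircular end: A = ½π·45² = 3180.86, centroid at (179.10, 45.00).
ΣA = 17580.86 mm²
ΣAx̄ = (14400.00)(80.00) + (3180.86)(179.10) = 1721688.01 mm³
ΣAȳ = (14400.00)(45.00) + (3180.86)(45.00) = 791138.82 mm³
x̄ = 1721688.01 / 17580.86 = 97.93 mm
ȳ = 791138.82 / 17580.86 = 45.00 mm

x̄ = 97.93 mm, ȳ = 45.00 mm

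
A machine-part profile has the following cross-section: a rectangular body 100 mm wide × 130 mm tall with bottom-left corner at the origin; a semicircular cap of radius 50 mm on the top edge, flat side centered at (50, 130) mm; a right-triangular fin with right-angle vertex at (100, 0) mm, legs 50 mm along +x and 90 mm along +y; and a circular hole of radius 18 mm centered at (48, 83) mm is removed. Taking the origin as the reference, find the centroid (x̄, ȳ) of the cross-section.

rectangular body: A = 100 × 130 = 13000.00, centroid at (50.00, 65.00).
semicircular top: A = ½π·50² = 3926.99, centroid at (50.00, 151.22).
triangular fin: A = ½·50·90 = 2250.00, centroid at (116.67, 30.00).
hole: A = −π·18² = -1017.88, centroid at (48.00, 83.00).
ΣA = 18159.11 mm², ΣAx̄ = 1059991.49 mm³, ΣAȳ = 1421858.43 mm³.
x̄ = 1059991.49/18159.11 = 58.37 mm; ȳ = 1421858.43/18159.11 = 78.30 mm.

x̄ = 58.37 mm, ȳ = 78.30 mm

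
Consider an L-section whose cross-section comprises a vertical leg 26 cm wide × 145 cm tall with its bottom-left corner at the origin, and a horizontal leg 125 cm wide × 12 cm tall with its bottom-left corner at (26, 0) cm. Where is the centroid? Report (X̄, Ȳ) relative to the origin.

vertical leg: A = 26 × 145 = 3770.00, centroid at (13.00, 72.50).
horizontal leg: A = 125 × 12 = 1500.00, centroid at (88.50, 6.00).
ΣA = 5270.00 cm², ΣAX̄ = 181760.00 cm³, ΣAȲ = 282325.00 cm³.
X̄ = 181760.00/5270.00 = 34.49 cm; Ȳ = 282325.00/5270.00 = 53.57 cm.

X̄ = 34.49 cm, Ȳ = 53.57 cm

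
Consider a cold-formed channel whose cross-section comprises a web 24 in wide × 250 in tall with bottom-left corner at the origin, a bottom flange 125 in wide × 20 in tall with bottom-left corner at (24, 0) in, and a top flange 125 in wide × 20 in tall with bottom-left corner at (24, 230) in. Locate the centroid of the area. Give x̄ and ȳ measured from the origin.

web: A = 24 × 250 = 6000.00, centroid at (12.00, 125.00).
bottom flange: A = 125 × 20 = 2500.00, centroid at (86.50, 10.00).
top flange: A = 125 × 20 = 2500.00, centroid at (86.50, 240.00).
ΣA = 11000.00 in²
ΣAx̄ = (6000.00)(12.00) + (2500.00)(86.50) + (2500.00)(86.50) = 504500.00 in³
ΣAȳ = (6000.00)(125.00) + (2500.00)(10.00) + (2500.00)(240.00) = 1375000.00 in³
x̄ = 504500.00 / 11000.00 = 45.86 in
ȳ = 1375000.00 / 11000.00 = 125.00 in

x̄ = 45.86 in, ȳ = 125.00 in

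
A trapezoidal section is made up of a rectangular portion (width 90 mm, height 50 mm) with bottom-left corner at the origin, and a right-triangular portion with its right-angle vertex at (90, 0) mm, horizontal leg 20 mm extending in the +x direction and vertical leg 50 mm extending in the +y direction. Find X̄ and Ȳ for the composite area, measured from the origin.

rectangular portion: A = 90 × 50 = 4500.00, centroid at (45.00, 25.00).
triangular portion: A = ½·20·50 = 500.00, centroid at (96.67, 16.67).
ΣA = 5000.00 mm²
ΣAX̄ = (4500.00)(45.00) + (500.00)(96.67) = 250833.33 mm³
ΣAȲ = (4500.00)(25.00) + (500.00)(16.67) = 120833.33 mm³
X̄ = 250833.33 / 5000.00 = 50.17 mm
Ȳ = 120833.33 / 5000.00 = 24.17 mm

X̄ = 50.17 mm, Ȳ = 24.17 mm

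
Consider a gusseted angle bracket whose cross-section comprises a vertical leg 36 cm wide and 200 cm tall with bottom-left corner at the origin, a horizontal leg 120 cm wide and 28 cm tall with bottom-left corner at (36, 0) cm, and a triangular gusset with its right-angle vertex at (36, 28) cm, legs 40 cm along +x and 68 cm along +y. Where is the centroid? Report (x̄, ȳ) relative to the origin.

x̄ = 43.56 cm, ȳ = 70.13 cm

vertical leg: A = 36 × 200 = 7200.00, centroid at (18.00, 100.00).
horizontal leg: A = 120 × 28 = 3360.00, centroid at (96.00, 14.00).
gusset: A = ½·40·68 = 1360.00, centroid at (49.33, 50.67).
ΣA = 11920.00 cm²
ΣAx̄ = (7200.00)(18.00) + (3360.00)(96.00) + (1360.00)(49.33) = 519253.33 cm³
ΣAȳ = (7200.00)(100.00) + (3360.00)(14.00) + (1360.00)(50.67) = 835946.67 cm³
x̄ = 519253.33 / 11920.00 = 43.56 cm
ȳ = 835946.67 / 11920.00 = 70.13 cm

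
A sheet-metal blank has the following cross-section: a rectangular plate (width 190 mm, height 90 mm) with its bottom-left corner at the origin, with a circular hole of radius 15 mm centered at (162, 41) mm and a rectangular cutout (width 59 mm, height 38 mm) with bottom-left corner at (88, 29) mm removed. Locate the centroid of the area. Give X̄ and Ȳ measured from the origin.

plate: A = 190 × 90 = 17100.00, centroid at (95.00, 45.00).
hole 1: A = −π·15² = -706.86, centroid at (162.00, 41.00).
hole 2: A = −(59 × 38) = -2242.00, centroid at (117.50, 48.00).
ΣA = 14151.14 mm²
ΣAX̄ = (17100.00)(95.00) + (-706.86)(162.00) + (-2242.00)(117.50) = 1246553.95 mm³
ΣAȲ = (17100.00)(45.00) + (-706.86)(41.00) + (-2242.00)(48.00) = 632902.81 mm³
X̄ = 1246553.95 / 14151.14 = 88.09 mm
Ȳ = 632902.81 / 14151.14 = 44.72 mm

X̄ = 88.09 mm, Ȳ = 44.72 mm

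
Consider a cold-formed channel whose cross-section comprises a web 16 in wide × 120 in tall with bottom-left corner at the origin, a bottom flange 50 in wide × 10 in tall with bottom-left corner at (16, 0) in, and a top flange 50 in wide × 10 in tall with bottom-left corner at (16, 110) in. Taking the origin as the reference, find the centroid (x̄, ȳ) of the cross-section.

web: A = 16 × 120 = 1920.00, centroid at (8.00, 60.00).
bottom flange: A = 50 × 10 = 500.00, centroid at (41.00, 5.00).
top flange: A = 50 × 10 = 500.00, centroid at (41.00, 115.00).
ΣA = 2920.00 in², ΣAx̄ = 56360.00 in³, ΣAȳ = 175200.00 in³.
x̄ = 56360.00/2920.00 = 19.30 in; ȳ = 175200.00/2920.00 = 60.00 in.

x̄ = 19.30 in, ȳ = 60.00 in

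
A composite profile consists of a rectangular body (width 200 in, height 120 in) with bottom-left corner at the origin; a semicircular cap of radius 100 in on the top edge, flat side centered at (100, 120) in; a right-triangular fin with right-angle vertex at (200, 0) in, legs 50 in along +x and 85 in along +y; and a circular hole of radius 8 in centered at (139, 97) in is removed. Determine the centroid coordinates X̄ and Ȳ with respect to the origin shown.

rectangular body: A = 200 × 120 = 24000.00, centroid at (100.00, 60.00).
semicircular top: A = ½π·100² = 15707.96, centroid at (100.00, 162.44).
triangular fin: A = ½·50·85 = 2125.00, centroid at (216.67, 28.33).
hole: A = −π·8² = -201.06, centroid at (139.00, 97.00).
ΣA = 41631.90 in²
ΣAX̄ = (24000.00)(100.00) + (15707.96)(100.00) + (2125.00)(216.67) + (-201.06)(139.00) = 4403265.39 in³
ΣAȲ = (24000.00)(60.00) + (15707.96)(162.44) + (2125.00)(28.33) + (-201.06)(97.00) = 4032327.58 in³
X̄ = 4403265.39 / 41631.90 = 105.77 in
Ȳ = 4032327.58 / 41631.90 = 96.86 in

X̄ = 105.77 in, Ȳ = 96.86 in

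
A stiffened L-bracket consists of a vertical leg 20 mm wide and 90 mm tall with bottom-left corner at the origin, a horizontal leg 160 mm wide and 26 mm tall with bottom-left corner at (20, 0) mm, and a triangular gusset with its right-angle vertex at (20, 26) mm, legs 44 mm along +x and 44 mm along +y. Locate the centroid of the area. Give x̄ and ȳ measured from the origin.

x̄ = 67.49 mm, ȳ = 25.18 mm

vertical leg: A = 20 × 90 = 1800.00, centroid at (10.00, 45.00).
horizontal leg: A = 160 × 26 = 4160.00, centroid at (100.00, 13.00).
gusset: A = ½·44·44 = 968.00, centroid at (34.67, 40.67).
ΣA = 6928.00 mm²
ΣAx̄ = (1800.00)(10.00) + (4160.00)(100.00) + (968.00)(34.67) = 467557.33 mm³
ΣAȳ = (1800.00)(45.00) + (4160.00)(13.00) + (968.00)(40.67) = 174445.33 mm³
x̄ = 467557.33 / 6928.00 = 67.49 mm
ȳ = 174445.33 / 6928.00 = 25.18 mm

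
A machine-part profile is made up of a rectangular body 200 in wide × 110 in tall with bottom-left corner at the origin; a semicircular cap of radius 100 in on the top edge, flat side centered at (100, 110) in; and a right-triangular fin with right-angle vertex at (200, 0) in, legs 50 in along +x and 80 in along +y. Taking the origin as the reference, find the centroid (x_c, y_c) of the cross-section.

rectangular body: A = 200 × 110 = 22000.00, centroid at (100.00, 55.00).
semicircular top: A = ½π·100² = 15707.96, centroid at (100.00, 152.44).
triangular fin: A = ½·50·80 = 2000.00, centroid at (216.67, 26.67).
ΣA = 39707.96 in², ΣAx_c = 4204129.66 in³, ΣAy_c = 3657875.96 in³.
x_c = 4204129.66/39707.96 = 105.88 in; y_c = 3657875.96/39707.96 = 92.12 in.

x_c = 105.88 in, y_c = 92.12 in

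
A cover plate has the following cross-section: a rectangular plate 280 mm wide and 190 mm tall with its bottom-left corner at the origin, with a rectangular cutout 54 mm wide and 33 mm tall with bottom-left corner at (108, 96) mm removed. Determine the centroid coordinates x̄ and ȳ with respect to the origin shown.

x̄ = 140.17 mm, ȳ = 94.39 mm

plate: A = 280 × 190 = 53200.00, centroid at (140.00, 95.00).
hole: A = −(54 × 33) = -1782.00, centroid at (135.00, 112.50).
ΣA = 51418.00 mm²
ΣAx̄ = (53200.00)(140.00) + (-1782.00)(135.00) = 7207430.00 mm³
ΣAȳ = (53200.00)(95.00) + (-1782.00)(112.50) = 4853525.00 mm³
x̄ = 7207430.00 / 51418.00 = 140.17 mm
ȳ = 4853525.00 / 51418.00 = 94.39 mm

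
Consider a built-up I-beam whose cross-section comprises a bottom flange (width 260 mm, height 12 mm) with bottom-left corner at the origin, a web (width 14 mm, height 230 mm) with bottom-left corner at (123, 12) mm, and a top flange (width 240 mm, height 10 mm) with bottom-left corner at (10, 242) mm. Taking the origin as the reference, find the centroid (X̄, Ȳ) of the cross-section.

X̄ = 130.00 mm, Ȳ = 116.76 mm

bottom flange: A = 260 × 12 = 3120.00, centroid at (130.00, 6.00).
web: A = 14 × 230 = 3220.00, centroid at (130.00, 127.00).
top flange: A = 240 × 10 = 2400.00, centroid at (130.00, 247.00).
ΣA = 8740.00 mm²
ΣAX̄ = (3120.00)(130.00) + (3220.00)(130.00) + (2400.00)(130.00) = 1136200.00 mm³
ΣAȲ = (3120.00)(6.00) + (3220.00)(127.00) + (2400.00)(247.00) = 1020460.00 mm³
X̄ = 1136200.00 / 8740.00 = 130.00 mm
Ȳ = 1020460.00 / 8740.00 = 116.76 mm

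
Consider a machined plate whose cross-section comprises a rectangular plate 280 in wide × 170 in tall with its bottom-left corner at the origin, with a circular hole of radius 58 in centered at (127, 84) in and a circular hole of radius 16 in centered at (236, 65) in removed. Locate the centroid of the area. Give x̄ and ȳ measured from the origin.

plate: A = 280 × 170 = 47600.00, centroid at (140.00, 85.00).
hole 1: A = −π·58² = -10568.32, centroid at (127.00, 84.00).
hole 2: A = −π·16² = -804.25, centroid at (236.00, 65.00).
ΣA = 36227.43 in²
ΣAx̄ = (47600.00)(140.00) + (-10568.32)(127.00) + (-804.25)(236.00) = 5132021.19 in³
ΣAȳ = (47600.00)(85.00) + (-10568.32)(84.00) + (-804.25)(65.00) = 3105985.21 in³
x̄ = 5132021.19 / 36227.43 = 141.66 in
ȳ = 3105985.21 / 36227.43 = 85.74 in

x̄ = 141.66 in, ȳ = 85.74 in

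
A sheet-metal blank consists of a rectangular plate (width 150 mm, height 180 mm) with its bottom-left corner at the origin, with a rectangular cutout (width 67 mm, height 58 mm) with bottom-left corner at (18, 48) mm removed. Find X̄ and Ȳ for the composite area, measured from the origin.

X̄ = 78.95 mm, Ȳ = 92.19 mm

plate: A = 150 × 180 = 27000.00, centroid at (75.00, 90.00).
hole: A = −(67 × 58) = -3886.00, centroid at (51.50, 77.00).
ΣA = 23114.00 mm²
ΣAX̄ = (27000.00)(75.00) + (-3886.00)(51.50) = 1824871.00 mm³
ΣAȲ = (27000.00)(90.00) + (-3886.00)(77.00) = 2130778.00 mm³
X̄ = 1824871.00 / 23114.00 = 78.95 mm
Ȳ = 2130778.00 / 23114.00 = 92.19 mm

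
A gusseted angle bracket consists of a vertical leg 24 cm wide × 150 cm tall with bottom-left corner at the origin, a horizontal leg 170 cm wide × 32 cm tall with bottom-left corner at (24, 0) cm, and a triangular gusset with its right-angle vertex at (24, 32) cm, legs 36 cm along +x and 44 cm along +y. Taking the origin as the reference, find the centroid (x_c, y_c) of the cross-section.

x_c = 67.60 cm, y_c = 40.07 cm

vertical leg: A = 24 × 150 = 3600.00, centroid at (12.00, 75.00).
horizontal leg: A = 170 × 32 = 5440.00, centroid at (109.00, 16.00).
gusset: A = ½·36·44 = 792.00, centroid at (36.00, 46.67).
ΣA = 9832.00 cm², ΣAx_c = 664672.00 cm³, ΣAy_c = 394000.00 cm³.
x_c = 664672.00/9832.00 = 67.60 cm; y_c = 394000.00/9832.00 = 40.07 cm.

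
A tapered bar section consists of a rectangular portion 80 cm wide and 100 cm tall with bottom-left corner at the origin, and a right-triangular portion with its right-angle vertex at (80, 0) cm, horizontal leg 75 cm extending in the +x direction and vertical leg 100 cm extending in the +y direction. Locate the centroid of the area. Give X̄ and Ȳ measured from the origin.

Part | A | x̄ᵢ | ȳᵢ | A·x̄ᵢ | A·ȳᵢ
rectangular portion | 8000.00 | 40.00 | 50.00 | 320000.00 | 400000.00
triangular portion | 3750.00 | 105.00 | 33.33 | 393750.00 | 125000.00
Σ | 11750.00 |  |  | 713750.00 | 525000.00
X̄ = 713750.00 / 11750.00 = 60.74 cm
Ȳ = 525000.00 / 11750.00 = 44.68 cm

X̄ = 60.74 cm, Ȳ = 44.68 cm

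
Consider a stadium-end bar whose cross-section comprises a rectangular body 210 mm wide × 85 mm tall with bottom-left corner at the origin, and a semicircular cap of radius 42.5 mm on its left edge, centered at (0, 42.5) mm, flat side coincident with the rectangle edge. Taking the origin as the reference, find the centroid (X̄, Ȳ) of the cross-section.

Part | A | x̄ᵢ | ȳᵢ | A·x̄ᵢ | A·ȳᵢ
rectangular body | 17850.00 | 105.00 | 42.50 | 1874250.00 | 758625.00
semicircular end | 2837.25 | -18.04 | 42.50 | -51177.08 | 120583.16
Σ | 20687.25 |  |  | 1823072.92 | 879208.16
X̄ = 1823072.92 / 20687.25 = 88.13 mm
Ȳ = 879208.16 / 20687.25 = 42.50 mm

X̄ = 88.13 mm, Ȳ = 42.50 mm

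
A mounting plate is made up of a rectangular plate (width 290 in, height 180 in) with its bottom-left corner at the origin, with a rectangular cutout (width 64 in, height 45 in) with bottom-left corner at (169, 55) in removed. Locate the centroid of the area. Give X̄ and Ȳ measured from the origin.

Part | A | x̄ᵢ | ȳᵢ | A·x̄ᵢ | A·ȳᵢ
plate | 52200.00 | 145.00 | 90.00 | 7569000.00 | 4698000.00
hole | -2880.00 | 201.00 | 77.50 | -578880.00 | -223200.00
Σ | 49320.00 |  |  | 6990120.00 | 4474800.00
X̄ = 6990120.00 / 49320.00 = 141.73 in
Ȳ = 4474800.00 / 49320.00 = 90.73 in

X̄ = 141.73 in, Ȳ = 90.73 in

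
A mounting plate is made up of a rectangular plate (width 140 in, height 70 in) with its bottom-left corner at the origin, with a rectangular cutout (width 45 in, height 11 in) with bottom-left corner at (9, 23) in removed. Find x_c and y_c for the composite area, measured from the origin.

Part | A | x̄ᵢ | ȳᵢ | A·x̄ᵢ | A·ȳᵢ
plate | 9800.00 | 70.00 | 35.00 | 686000.00 | 343000.00
hole | -495.00 | 31.50 | 28.50 | -15592.50 | -14107.50
Σ | 9305.00 |  |  | 670407.50 | 328892.50
x_c = 670407.50 / 9305.00 = 72.05 in
y_c = 328892.50 / 9305.00 = 35.35 in

x_c = 72.05 in, y_c = 35.35 in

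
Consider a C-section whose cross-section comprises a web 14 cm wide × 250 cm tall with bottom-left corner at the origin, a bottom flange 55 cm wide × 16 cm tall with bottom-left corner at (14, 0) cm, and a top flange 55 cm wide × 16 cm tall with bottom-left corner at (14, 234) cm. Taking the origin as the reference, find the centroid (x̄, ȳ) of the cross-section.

x̄ = 18.54 cm, ȳ = 125.00 cm

web: A = 14 × 250 = 3500.00, centroid at (7.00, 125.00).
bottom flange: A = 55 × 16 = 880.00, centroid at (41.50, 8.00).
top flange: A = 55 × 16 = 880.00, centroid at (41.50, 242.00).
ΣA = 5260.00 cm², ΣAx̄ = 97540.00 cm³, ΣAȳ = 657500.00 cm³.
x̄ = 97540.00/5260.00 = 18.54 cm; ȳ = 657500.00/5260.00 = 125.00 cm.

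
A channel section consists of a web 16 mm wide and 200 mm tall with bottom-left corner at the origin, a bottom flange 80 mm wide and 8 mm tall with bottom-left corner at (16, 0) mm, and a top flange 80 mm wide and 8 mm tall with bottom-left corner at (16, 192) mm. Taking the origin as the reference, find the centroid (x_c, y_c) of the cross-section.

x_c = 21.71 mm, y_c = 100.00 mm

web: A = 16 × 200 = 3200.00, centroid at (8.00, 100.00).
bottom flange: A = 80 × 8 = 640.00, centroid at (56.00, 4.00).
top flange: A = 80 × 8 = 640.00, centroid at (56.00, 196.00).
ΣA = 4480.00 mm²
ΣAx_c = (3200.00)(8.00) + (640.00)(56.00) + (640.00)(56.00) = 97280.00 mm³
ΣAy_c = (3200.00)(100.00) + (640.00)(4.00) + (640.00)(196.00) = 448000.00 mm³
x_c = 97280.00 / 4480.00 = 21.71 mm
y_c = 448000.00 / 4480.00 = 100.00 mm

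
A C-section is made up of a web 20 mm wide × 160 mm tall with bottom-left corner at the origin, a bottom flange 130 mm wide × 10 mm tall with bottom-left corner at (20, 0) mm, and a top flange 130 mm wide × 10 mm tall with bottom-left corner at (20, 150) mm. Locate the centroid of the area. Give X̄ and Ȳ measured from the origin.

web: A = 20 × 160 = 3200.00, centroid at (10.00, 80.00).
bottom flange: A = 130 × 10 = 1300.00, centroid at (85.00, 5.00).
top flange: A = 130 × 10 = 1300.00, centroid at (85.00, 155.00).
ΣA = 5800.00 mm²
ΣAX̄ = (3200.00)(10.00) + (1300.00)(85.00) + (1300.00)(85.00) = 253000.00 mm³
ΣAȲ = (3200.00)(80.00) + (1300.00)(5.00) + (1300.00)(155.00) = 464000.00 mm³
X̄ = 253000.00 / 5800.00 = 43.62 mm
Ȳ = 464000.00 / 5800.00 = 80.00 mm

X̄ = 43.62 mm, Ȳ = 80.00 mm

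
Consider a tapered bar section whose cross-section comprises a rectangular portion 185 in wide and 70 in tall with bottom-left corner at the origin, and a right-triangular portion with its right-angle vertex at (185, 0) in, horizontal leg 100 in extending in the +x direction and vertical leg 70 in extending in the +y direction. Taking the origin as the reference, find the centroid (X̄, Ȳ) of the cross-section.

rectangular portion: A = 185 × 70 = 12950.00, centroid at (92.50, 35.00).
triangular portion: A = ½·100·70 = 3500.00, centroid at (218.33, 23.33).
ΣA = 16450.00 in², ΣAX̄ = 1962041.67 in³, ΣAȲ = 534916.67 in³.
X̄ = 1962041.67/16450.00 = 119.27 in; Ȳ = 534916.67/16450.00 = 32.52 in.

X̄ = 119.27 in, Ȳ = 32.52 in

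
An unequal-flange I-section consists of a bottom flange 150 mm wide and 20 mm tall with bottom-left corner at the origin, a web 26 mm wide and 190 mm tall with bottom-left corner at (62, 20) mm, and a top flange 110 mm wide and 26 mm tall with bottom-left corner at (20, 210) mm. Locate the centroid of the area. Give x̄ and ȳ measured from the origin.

x̄ = 75.00 mm, ȳ = 114.43 mm

bottom flange: A = 150 × 20 = 3000.00, centroid at (75.00, 10.00).
web: A = 26 × 190 = 4940.00, centroid at (75.00, 115.00).
top flange: A = 110 × 26 = 2860.00, centroid at (75.00, 223.00).
ΣA = 10800.00 mm²
ΣAx̄ = (3000.00)(75.00) + (4940.00)(75.00) + (2860.00)(75.00) = 810000.00 mm³
ΣAȳ = (3000.00)(10.00) + (4940.00)(115.00) + (2860.00)(223.00) = 1235880.00 mm³
x̄ = 810000.00 / 10800.00 = 75.00 mm
ȳ = 1235880.00 / 10800.00 = 114.43 mm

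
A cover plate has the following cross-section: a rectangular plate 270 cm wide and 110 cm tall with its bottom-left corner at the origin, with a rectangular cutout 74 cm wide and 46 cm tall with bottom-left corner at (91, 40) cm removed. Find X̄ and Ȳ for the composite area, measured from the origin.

X̄ = 135.91 cm, Ȳ = 53.96 cm

plate: A = 270 × 110 = 29700.00, centroid at (135.00, 55.00).
hole: A = −(74 × 46) = -3404.00, centroid at (128.00, 63.00).
ΣA = 26296.00 cm²
ΣAX̄ = (29700.00)(135.00) + (-3404.00)(128.00) = 3573788.00 cm³
ΣAȲ = (29700.00)(55.00) + (-3404.00)(63.00) = 1419048.00 cm³
X̄ = 3573788.00 / 26296.00 = 135.91 cm
Ȳ = 1419048.00 / 26296.00 = 53.96 cm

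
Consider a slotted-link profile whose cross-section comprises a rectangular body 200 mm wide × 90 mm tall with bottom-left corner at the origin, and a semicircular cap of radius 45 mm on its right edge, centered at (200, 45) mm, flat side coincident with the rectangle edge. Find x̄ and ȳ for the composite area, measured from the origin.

x̄ = 117.89 mm, ȳ = 45.00 mm

rectangular body: A = 200 × 90 = 18000.00, centroid at (100.00, 45.00).
semicircular end: A = ½π·45² = 3180.86, centroid at (219.10, 45.00).
ΣA = 21180.86 mm², ΣAx̄ = 2496922.51 mm³, ΣAȳ = 953138.82 mm³.
x̄ = 2496922.51/21180.86 = 117.89 mm; ȳ = 953138.82/21180.86 = 45.00 mm.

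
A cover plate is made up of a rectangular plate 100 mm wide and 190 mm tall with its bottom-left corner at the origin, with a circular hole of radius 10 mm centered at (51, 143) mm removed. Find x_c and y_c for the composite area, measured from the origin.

x_c = 49.98 mm, y_c = 94.19 mm

Part | A | x̄ᵢ | ȳᵢ | A·x̄ᵢ | A·ȳᵢ
plate | 19000.00 | 50.00 | 95.00 | 950000.00 | 1805000.00
hole | -314.16 | 51.00 | 143.00 | -16022.12 | -44924.77
Σ | 18685.84 |  |  | 933977.88 | 1760075.23
x_c = 933977.88 / 18685.84 = 49.98 mm
y_c = 1760075.23 / 18685.84 = 94.19 mm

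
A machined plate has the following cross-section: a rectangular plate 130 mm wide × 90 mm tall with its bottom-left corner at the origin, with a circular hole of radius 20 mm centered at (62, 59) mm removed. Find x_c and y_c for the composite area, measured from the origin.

x_c = 65.36 mm, y_c = 43.32 mm

plate: A = 130 × 90 = 11700.00, centroid at (65.00, 45.00).
hole: A = −π·20² = -1256.64, centroid at (62.00, 59.00).
ΣA = 10443.36 mm²
ΣAx_c = (11700.00)(65.00) + (-1256.64)(62.00) = 682588.50 mm³
ΣAy_c = (11700.00)(45.00) + (-1256.64)(59.00) = 452358.41 mm³
x_c = 682588.50 / 10443.36 = 65.36 mm
y_c = 452358.41 / 10443.36 = 43.32 mm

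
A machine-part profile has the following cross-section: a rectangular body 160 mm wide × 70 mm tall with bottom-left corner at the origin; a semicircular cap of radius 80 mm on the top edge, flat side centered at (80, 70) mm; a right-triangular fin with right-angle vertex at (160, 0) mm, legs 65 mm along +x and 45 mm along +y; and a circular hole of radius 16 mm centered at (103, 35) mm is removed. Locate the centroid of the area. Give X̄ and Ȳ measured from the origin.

X̄ = 85.94 mm, Ȳ = 65.30 mm

rectangular body: A = 160 × 70 = 11200.00, centroid at (80.00, 35.00).
semicircular top: A = ½π·80² = 10053.10, centroid at (80.00, 103.95).
triangular fin: A = ½·65·45 = 1462.50, centroid at (181.67, 15.00).
hole: A = −π·16² = -804.25, centroid at (103.00, 35.00).
ΣA = 21911.35 mm², ΣAX̄ = 1883097.70 mm³, ΣAȲ = 1430838.92 mm³.
X̄ = 1883097.70/21911.35 = 85.94 mm; Ȳ = 1430838.92/21911.35 = 65.30 mm.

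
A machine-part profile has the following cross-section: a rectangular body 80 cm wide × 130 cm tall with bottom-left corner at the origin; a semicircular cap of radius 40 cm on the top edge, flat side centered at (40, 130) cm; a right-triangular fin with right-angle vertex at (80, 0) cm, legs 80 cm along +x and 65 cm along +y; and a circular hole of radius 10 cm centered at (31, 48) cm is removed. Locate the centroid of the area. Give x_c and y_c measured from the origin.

x_c = 51.59 cm, y_c = 71.49 cm

rectangular body: A = 80 × 130 = 10400.00, centroid at (40.00, 65.00).
semicircular top: A = ½π·40² = 2513.27, centroid at (40.00, 146.98).
triangular fin: A = ½·80·65 = 2600.00, centroid at (106.67, 21.67).
hole: A = −π·10² = -314.16, centroid at (31.00, 48.00).
ΣA = 15199.11 cm², ΣAx_c = 784125.36 cm³, ΣAy_c = 1086645.99 cm³.
x_c = 784125.36/15199.11 = 51.59 cm; y_c = 1086645.99/15199.11 = 71.49 cm.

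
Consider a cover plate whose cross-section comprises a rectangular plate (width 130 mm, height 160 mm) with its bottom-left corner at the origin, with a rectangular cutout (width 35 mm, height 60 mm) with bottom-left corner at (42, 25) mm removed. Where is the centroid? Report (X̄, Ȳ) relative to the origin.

plate: A = 130 × 160 = 20800.00, centroid at (65.00, 80.00).
hole: A = −(35 × 60) = -2100.00, centroid at (59.50, 55.00).
ΣA = 18700.00 mm²
ΣAX̄ = (20800.00)(65.00) + (-2100.00)(59.50) = 1227050.00 mm³
ΣAȲ = (20800.00)(80.00) + (-2100.00)(55.00) = 1548500.00 mm³
X̄ = 1227050.00 / 18700.00 = 65.62 mm
Ȳ = 1548500.00 / 18700.00 = 82.81 mm

X̄ = 65.62 mm, Ȳ = 82.81 mm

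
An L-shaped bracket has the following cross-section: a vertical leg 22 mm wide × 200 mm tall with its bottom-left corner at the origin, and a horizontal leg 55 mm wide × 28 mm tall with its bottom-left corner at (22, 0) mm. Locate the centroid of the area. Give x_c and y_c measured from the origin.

Part | A | x̄ᵢ | ȳᵢ | A·x̄ᵢ | A·ȳᵢ
vertical leg | 4400.00 | 11.00 | 100.00 | 48400.00 | 440000.00
horizontal leg | 1540.00 | 49.50 | 14.00 | 76230.00 | 21560.00
Σ | 5940.00 |  |  | 124630.00 | 461560.00
x_c = 124630.00 / 5940.00 = 20.98 mm
y_c = 461560.00 / 5940.00 = 77.70 mm

x_c = 20.98 mm, y_c = 77.70 mm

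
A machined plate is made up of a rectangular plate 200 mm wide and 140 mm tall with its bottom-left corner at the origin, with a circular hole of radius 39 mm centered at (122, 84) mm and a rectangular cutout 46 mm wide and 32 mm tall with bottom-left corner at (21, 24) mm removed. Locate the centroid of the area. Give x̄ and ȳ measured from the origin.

plate: A = 200 × 140 = 28000.00, centroid at (100.00, 70.00).
hole 1: A = −π·39² = -4778.36, centroid at (122.00, 84.00).
hole 2: A = −(46 × 32) = -1472.00, centroid at (44.00, 40.00).
ΣA = 21749.64 mm²
ΣAx̄ = (28000.00)(100.00) + (-4778.36)(122.00) + (-1472.00)(44.00) = 2152271.78 mm³
ΣAȳ = (28000.00)(70.00) + (-4778.36)(84.00) + (-1472.00)(40.00) = 1499737.56 mm³
x̄ = 2152271.78 / 21749.64 = 98.96 mm
ȳ = 1499737.56 / 21749.64 = 68.95 mm

x̄ = 98.96 mm, ȳ = 68.95 mm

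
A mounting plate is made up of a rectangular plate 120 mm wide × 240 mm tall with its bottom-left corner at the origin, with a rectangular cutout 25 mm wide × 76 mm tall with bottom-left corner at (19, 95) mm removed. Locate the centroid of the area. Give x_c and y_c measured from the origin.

x_c = 62.01 mm, y_c = 119.08 mm

plate: A = 120 × 240 = 28800.00, centroid at (60.00, 120.00).
hole: A = −(25 × 76) = -1900.00, centroid at (31.50, 133.00).
ΣA = 26900.00 mm²
ΣAx_c = (28800.00)(60.00) + (-1900.00)(31.50) = 1668150.00 mm³
ΣAy_c = (28800.00)(120.00) + (-1900.00)(133.00) = 3203300.00 mm³
x_c = 1668150.00 / 26900.00 = 62.01 mm
y_c = 3203300.00 / 26900.00 = 119.08 mm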